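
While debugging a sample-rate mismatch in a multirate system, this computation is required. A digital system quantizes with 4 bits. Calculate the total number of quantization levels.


Number of quantization levels = 2^N
= 2^4
= 16

16


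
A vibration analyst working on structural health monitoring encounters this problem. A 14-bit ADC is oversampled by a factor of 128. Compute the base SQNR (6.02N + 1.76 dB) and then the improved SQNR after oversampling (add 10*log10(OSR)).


Step 1 — baseline SQNR at Nyquist:
SQNR_base = 6.02*N + 1.76
          = 6.02*14 + 1.76
          = 86.04 dB

Step 2 — oversampling processing gain:
G = 10*log10(OSR) = 10*log10(128) = 21.07 dB

Step 3 — total:
SQNR_total = 86.04 + 21.07 = 107.11 dB

Base SQNR = 86.04 dB; oversampled SQNR = 107.11 dB


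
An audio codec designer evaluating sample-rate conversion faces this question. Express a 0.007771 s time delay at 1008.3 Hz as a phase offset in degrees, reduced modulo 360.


Phase shift from frequency and time delay:
phi = 360 * f * t_delay
    = 360 * 1008.3 * 0.007771
    = 2820.78 degrees
    mod 360 = 300.78 degrees

300.78 degrees


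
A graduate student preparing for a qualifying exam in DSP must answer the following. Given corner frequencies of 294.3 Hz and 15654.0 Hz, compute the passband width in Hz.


Bandwidth is the difference of -3dB frequencies:
BW = f_high - f_low
   = 15654.0 - 294.3
   = 15359.7 Hz

15359.7 Hz


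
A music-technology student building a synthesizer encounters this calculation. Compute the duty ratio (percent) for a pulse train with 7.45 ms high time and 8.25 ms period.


Duty cycle as a percentage:
DC = (t_on / T) * 100
   = (7.45 / 8.25) * 100
   = 0.90303 * 100
   = 90.3 %

90.3 %


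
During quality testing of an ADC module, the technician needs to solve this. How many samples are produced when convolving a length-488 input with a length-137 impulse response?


Linear convolution output length:
L = N + M - 1
  = 488 + 137 - 1
  = 624 samples

624


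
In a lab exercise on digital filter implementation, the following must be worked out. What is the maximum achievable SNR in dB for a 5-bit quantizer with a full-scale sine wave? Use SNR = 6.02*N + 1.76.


Theoretical SNR for a full-scale sinusoid:
SNR = 6.02 * N + 1.76
    = 6.02 * 5 + 1.76
    = 30.1 + 1.76
    = 31.86 dB

31.86 dB


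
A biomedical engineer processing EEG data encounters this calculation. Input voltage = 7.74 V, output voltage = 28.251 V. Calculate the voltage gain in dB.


Voltage gain in dB:
G = 20 * log10(Vout / Vin)
  = 20 * log10(28.251 / 7.74)
  = 20 * log10(3.65)
  = 20 * 0.562293
  = 11.25 dB

11.25 dB


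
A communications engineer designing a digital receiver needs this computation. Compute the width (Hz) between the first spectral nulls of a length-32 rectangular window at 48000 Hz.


Main lobe width for a rectangular window:
Width = 2 * fs / N
      = 2 * 48000 / 32
      = 96000 / 32
      = 3000.0 Hz

3000.0 Hz


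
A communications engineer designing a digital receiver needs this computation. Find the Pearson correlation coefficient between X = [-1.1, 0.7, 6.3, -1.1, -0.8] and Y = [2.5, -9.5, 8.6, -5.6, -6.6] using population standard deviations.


Pearson correlation coefficient (population):
r = cov(X,Y) / (std(X) * std(Y))
Mean X = 0.8, Mean Y = -2.12
Cov(X,Y) = 12.94
Std(X) = 2.829841, Std(Y) = 6.676945
r = 0.6848

0.6848


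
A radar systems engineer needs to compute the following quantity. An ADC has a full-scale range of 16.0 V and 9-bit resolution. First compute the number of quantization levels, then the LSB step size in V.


Step 1 — number of quantization levels:
L = 2^N = 2^9 = 512

Step 2 — LSB step size:
delta = Vfs / L
      = 16.0 / 512
      = 0.03125 V

Levels = 512; step size = 0.03125 V


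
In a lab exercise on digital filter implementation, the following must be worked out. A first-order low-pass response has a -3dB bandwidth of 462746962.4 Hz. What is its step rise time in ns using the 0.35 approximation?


Rise time from bandwidth relationship:
tr = 0.35 / BW
   = 0.35 / 462746962.4
   = 7.563528849e-10 s
   = 0.7564 ns

0.7564 ns


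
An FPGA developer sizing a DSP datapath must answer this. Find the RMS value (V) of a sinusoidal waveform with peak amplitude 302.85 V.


RMS voltage for a sinusoidal waveform:
V_rms = V_peak / sqrt(2)
      = 302.85 / 1.414214
      = 214.147 V

214.147 V


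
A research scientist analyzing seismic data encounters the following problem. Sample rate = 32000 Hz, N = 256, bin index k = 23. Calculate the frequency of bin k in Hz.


Frequency of DFT bin k:
f_k = k * fs / N
    = 23 * 32000 / 256
    = 736000 / 256
    = 2875.0 Hz

2875.0 Hz


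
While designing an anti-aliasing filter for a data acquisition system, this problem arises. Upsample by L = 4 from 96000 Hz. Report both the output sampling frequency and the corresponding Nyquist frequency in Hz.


Step 1 — output sample rate after interpolation by L:
fs_out = L * fs_in = 4 * 96000 = 384000 Hz

Step 2 — Nyquist frequency of the output stream:
f_Nyq = fs_out / 2 = 384000 / 2 = 192000.0 Hz

fs_out = 384000 Hz; f_Nyquist = 192000.0 Hz


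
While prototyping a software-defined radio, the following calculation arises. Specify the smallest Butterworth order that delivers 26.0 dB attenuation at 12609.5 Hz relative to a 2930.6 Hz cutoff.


Butterworth filter order formula:
n = log10(10^(A/10) - 1) / (2 * log10(f_stop/f_pass))
10^(26.0/10) - 1 = 397.1072
f_stop/f_pass = 12609.5 / 2930.6 = 4.3027
n = 2.0504 -> ceil = 3

3


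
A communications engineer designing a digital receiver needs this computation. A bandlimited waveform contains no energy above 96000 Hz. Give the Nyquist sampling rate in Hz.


The Nyquist rate is twice the maximum frequency component.
fs_min = 2 * fmax
      = 2 * 96000
      = 192000 Hz

192000


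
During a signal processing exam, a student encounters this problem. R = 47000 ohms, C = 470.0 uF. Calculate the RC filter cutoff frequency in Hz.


Cutoff frequency of a first-order RC filter:
fc = 1 / (2 * pi * R * C)
C = 470.0 uF = 0.00047 F
fc = 1 / (2 * pi * 47000 * 0.00047)
   = 1 / 138.7955634356
   = 0.007205 Hz

0.007205 Hz


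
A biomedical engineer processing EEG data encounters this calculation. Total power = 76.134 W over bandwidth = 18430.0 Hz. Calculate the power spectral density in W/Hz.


Power spectral density:
PSD = P / BW
    = 76.134 / 18430.0
    = 0.00413098 W/Hz

0.00413098 W/Hz


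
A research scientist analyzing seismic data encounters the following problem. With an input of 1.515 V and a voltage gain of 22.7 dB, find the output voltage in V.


Output voltage from dB gain:
V_out = V_in * 10^(gain_dB / 20)
      = 1.515 * 10^(22.7 / 20)
      = 1.515 * 13.645831
      = 20.6734 V

20.6734 V


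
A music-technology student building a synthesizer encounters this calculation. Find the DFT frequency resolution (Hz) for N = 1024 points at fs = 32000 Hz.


DFT frequency resolution:
df = fs / N
   = 32000 / 1024
   = 31.25 Hz

31.25 Hz


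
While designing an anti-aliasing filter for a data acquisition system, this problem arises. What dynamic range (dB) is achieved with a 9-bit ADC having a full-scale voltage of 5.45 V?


Dynamic range from full-scale to LSB:
V_min = V_max / 2^bits = 5.45 / 2^9
DR = 20 * log10(V_max / V_min)
   = 20 * log10(2^9)
   = 20 * 9 * log10(2)
   = 54.19 dB

54.19 dB


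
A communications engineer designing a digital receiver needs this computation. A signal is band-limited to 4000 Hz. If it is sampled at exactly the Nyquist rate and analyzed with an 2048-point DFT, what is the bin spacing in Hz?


Step 1 — Nyquist sampling rate:
fs = 2 * fmax = 2 * 4000 = 8000 Hz

Step 2 — DFT bin spacing:
df = fs / N = 8000 / 2048 = 3.9062 Hz

3.9062 Hz


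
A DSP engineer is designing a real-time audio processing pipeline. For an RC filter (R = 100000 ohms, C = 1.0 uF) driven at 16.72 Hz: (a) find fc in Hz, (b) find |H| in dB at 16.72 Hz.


Step 1 — cutoff frequency:
fc = 1 / (2*pi*R*C)
C = 1.0 uF = 1e-06 F
fc = 1 / (2*pi*100000*1e-06)
   = 1.59155 Hz

Step 2 — magnitude at f = 16.72 Hz:
|H(f)| = 1 / sqrt(1 + (f/fc)^2)
f/fc = 16.72 / 1.59155 = 10.505482
|H| = 1 / sqrt(1 + 110.365152) = 0.0947601
|H|_dB = 20*log10(0.0947601) = -20.47 dB

fc = 1.59155 Hz; |H(16.72 Hz)| = -20.47 dB


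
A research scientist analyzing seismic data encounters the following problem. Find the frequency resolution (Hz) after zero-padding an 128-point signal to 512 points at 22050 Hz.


Frequency resolution after zero-padding:
N_padded = 128 * 4 = 512
df = fs / N_padded
   = 22050 / 512
   = 43.0664 Hz

43.0664 Hz


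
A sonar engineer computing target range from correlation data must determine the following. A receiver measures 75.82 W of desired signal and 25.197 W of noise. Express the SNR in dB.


SNR in decibels:
SNR = 10 * log10(Ps / Pn)
    = 10 * log10(75.82 / 25.197)
    = 10 * log10(3.0091)
    = 10 * 0.4784
    = 4.78 dB

4.78 dB


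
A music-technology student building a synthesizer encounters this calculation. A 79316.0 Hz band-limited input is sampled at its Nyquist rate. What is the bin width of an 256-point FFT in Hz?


Step 1 — Nyquist sampling rate:
fs = 2 * fmax = 2 * 79316.0 = 158632.0 Hz

Step 2 — DFT bin spacing:
df = fs / N = 158632.0 / 256 = 619.6562 Hz

619.6562 Hz


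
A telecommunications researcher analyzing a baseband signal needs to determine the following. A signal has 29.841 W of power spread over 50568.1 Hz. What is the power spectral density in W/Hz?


Power spectral density:
PSD = P / BW
    = 29.841 / 50568.1
    = 0.00059012 W/Hz

0.00059012 W/Hz


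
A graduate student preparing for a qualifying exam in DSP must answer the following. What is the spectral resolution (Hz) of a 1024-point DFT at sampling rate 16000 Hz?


DFT frequency resolution:
df = fs / N
   = 16000 / 1024
   = 15.625 Hz

15.625 Hz


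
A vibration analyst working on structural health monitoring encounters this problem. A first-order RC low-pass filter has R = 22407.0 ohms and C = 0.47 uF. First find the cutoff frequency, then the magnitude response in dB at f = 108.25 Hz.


Step 1 — cutoff frequency:
fc = 1 / (2*pi*R*C)
C = 0.47 uF = 4.7e-07 F
fc = 1 / (2*pi*22407.0*4.7e-07)
   = 15.1126 Hz

Step 2 — magnitude at f = 108.25 Hz:
|H(f)| = 1 / sqrt(1 + (f/fc)^2)
f/fc = 108.25 / 15.1126 = 7.162897
|H| = 1 / sqrt(1 + 51.307093) = 0.1382674
|H|_dB = 20*log10(0.1382674) = -17.19 dB

fc = 15.1126 Hz; |H(108.25 Hz)| = -17.19 dB


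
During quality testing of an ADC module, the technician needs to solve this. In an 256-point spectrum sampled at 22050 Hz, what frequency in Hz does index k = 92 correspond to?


Frequency of DFT bin k:
f_k = k * fs / N
    = 92 * 22050 / 256
    = 2028600 / 256
    = 7924.219 Hz

7924.219 Hz


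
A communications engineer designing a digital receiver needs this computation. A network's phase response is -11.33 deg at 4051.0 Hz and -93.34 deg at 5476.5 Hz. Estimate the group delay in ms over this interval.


Group delay from phase difference:
tau = -d(phi)/d(omega)
d(phi) = -82.01 deg = -1.431345 rad
d(omega) = 2*pi*(5476.5 - 4051.0) = 8956.6807 rad/s
tau = -(-1.431345) / 8956.6807
    = 0.1598 ms

0.1598 ms


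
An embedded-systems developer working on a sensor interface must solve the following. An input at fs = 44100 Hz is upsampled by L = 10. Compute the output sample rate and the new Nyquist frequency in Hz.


Step 1 — output sample rate after interpolation by L:
fs_out = L * fs_in = 10 * 44100 = 441000 Hz

Step 2 — Nyquist frequency of the output stream:
f_Nyq = fs_out / 2 = 441000 / 2 = 220500.0 Hz

fs_out = 441000 Hz; f_Nyquist = 220500.0 Hz


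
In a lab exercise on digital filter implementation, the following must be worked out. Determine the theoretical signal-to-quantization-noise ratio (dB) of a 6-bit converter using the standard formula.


Theoretical SNR for a full-scale sinusoid:
SNR = 6.02 * N + 1.76
    = 6.02 * 6 + 1.76
    = 36.12 + 1.76
    = 37.88 dB

37.88 dB


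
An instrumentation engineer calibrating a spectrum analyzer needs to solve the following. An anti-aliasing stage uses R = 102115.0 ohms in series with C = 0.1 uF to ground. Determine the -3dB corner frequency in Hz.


Cutoff frequency of a first-order RC filter:
fc = 1 / (2 * pi * R * C)
C = 0.1 uF = 1e-07 F
fc = 1 / (2 * pi * 102115.0 * 1e-07)
   = 1 / 0.064160746764264
   = 15.585854 Hz

15.585854 Hz


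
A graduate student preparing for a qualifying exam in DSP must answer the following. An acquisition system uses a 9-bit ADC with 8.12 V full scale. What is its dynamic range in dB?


Dynamic range from full-scale to LSB:
V_min = V_max / 2^bits = 8.12 / 2^9
DR = 20 * log10(V_max / V_min)
   = 20 * log10(2^9)
   = 20 * 9 * log10(2)
   = 54.19 dB

54.19 dB


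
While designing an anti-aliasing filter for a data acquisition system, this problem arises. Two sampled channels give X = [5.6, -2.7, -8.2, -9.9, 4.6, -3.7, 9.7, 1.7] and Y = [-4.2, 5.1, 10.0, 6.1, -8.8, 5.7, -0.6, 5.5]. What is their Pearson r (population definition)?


Pearson correlation coefficient (population):
r = cov(X,Y) / (std(X) * std(Y))
Mean X = -0.3625, Mean Y = 2.35
Cov(X,Y) = -28.863125
Std(X) = 6.467986, Std(Y) = 5.886637
r = -0.7581

-0.7581


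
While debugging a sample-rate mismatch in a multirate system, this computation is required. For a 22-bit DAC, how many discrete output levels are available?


Number of quantization levels = 2^N
= 2^22
= 4194304

4194304


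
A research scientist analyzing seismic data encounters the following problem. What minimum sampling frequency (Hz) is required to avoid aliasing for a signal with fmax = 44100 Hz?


The Nyquist rate is twice the maximum frequency component.
fs_min = 2 * fmax
      = 2 * 44100
      = 88200 Hz

88200


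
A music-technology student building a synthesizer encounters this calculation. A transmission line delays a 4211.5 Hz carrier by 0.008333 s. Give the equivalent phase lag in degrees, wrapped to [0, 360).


Phase shift from frequency and time delay:
phi = 360 * f * t_delay
    = 360 * 4211.5 * 0.008333
    = 12633.99 degrees
    mod 360 = 33.99 degrees

33.99 degrees


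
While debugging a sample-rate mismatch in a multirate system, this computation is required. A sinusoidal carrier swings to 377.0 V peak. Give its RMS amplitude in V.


RMS voltage for a sinusoidal waveform:
V_rms = V_peak / sqrt(2)
      = 377.0 / 1.414214
      = 266.579 V

266.579 V


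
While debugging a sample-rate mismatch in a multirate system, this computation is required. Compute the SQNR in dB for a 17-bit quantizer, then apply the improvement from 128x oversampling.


Step 1 — baseline SQNR at Nyquist:
SQNR_base = 6.02*N + 1.76
          = 6.02*17 + 1.76
          = 104.1 dB

Step 2 — oversampling processing gain:
G = 10*log10(OSR) = 10*log10(128) = 21.07 dB

Step 3 — total:
SQNR_total = 104.1 + 21.07 = 125.17 dB

Base SQNR = 104.1 dB; oversampled SQNR = 125.17 dB


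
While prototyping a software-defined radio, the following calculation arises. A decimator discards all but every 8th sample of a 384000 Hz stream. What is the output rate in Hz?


Decimation reduces the sample rate:
fs_out = fs_in / M
       = 384000 / 8
       = 48000.0 Hz

48000.0 Hz


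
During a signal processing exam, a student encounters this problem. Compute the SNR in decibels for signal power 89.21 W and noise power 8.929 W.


SNR in decibels:
SNR = 10 * log10(Ps / Pn)
    = 10 * log10(89.21 / 8.929)
    = 10 * log10(9.991)
    = 10 * 0.9996
    = 10.0 dB

10.0 dB


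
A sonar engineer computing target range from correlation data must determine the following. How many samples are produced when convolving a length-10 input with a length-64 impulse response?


Linear convolution output length:
L = N + M - 1
  = 10 + 64 - 1
  = 73 samples

73


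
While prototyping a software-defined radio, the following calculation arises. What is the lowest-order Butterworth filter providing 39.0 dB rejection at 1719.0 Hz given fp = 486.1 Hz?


Butterworth filter order formula:
n = log10(10^(A/10) - 1) / (2 * log10(f_stop/f_pass))
10^(39.0/10) - 1 = 7942.2823
f_stop/f_pass = 1719.0 / 486.1 = 3.5363
n = 3.5548 -> ceil = 4

4


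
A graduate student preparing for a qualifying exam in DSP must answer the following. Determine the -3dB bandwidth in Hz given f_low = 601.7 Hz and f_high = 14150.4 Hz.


Bandwidth is the difference of -3dB frequencies:
BW = f_high - f_low
   = 14150.4 - 601.7
   = 13548.7 Hz

13548.7 Hz


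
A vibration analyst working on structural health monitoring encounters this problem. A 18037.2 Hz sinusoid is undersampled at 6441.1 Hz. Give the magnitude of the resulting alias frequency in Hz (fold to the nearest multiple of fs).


Compute the nearest integer multiple of fs to the signal:
n = round(18037.2 / 6441.1) = 3
f_alias = |18037.2 - 3 * 6441.1|
        = |18037.2 - 19323.3|
        = 1286.1 Hz

1286.1


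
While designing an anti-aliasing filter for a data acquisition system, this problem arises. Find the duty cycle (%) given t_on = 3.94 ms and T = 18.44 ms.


Duty cycle as a percentage:
DC = (t_on / T) * 100
   = (3.94 / 18.44) * 100
   = 0.213666 * 100
   = 21.37 %

21.37 %


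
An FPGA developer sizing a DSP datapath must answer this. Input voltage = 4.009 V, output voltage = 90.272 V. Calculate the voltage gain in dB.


Voltage gain in dB:
G = 20 * log10(Vout / Vin)
  = 20 * log10(90.272 / 4.009)
  = 20 * log10(22.517336)
  = 20 * 1.352517
  = 27.05 dB

27.05 dB


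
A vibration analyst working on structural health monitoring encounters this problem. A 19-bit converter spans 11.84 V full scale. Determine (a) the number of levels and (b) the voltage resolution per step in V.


Step 1 — number of quantization levels:
L = 2^N = 2^19 = 524288

Step 2 — LSB step size:
delta = Vfs / L
      = 11.84 / 524288
      = 2.258e-05 V

Levels = 524288; step size = 2.258e-05 V


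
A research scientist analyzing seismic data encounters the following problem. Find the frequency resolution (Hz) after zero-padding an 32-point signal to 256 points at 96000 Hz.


Frequency resolution after zero-padding:
N_padded = 32 * 8 = 256
df = fs / N_padded
   = 96000 / 256
   = 375.0 Hz

375.0 Hz


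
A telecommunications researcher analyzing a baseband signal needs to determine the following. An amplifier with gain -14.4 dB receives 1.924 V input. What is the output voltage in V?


Output voltage from dB gain:
V_out = V_in * 10^(gain_dB / 20)
      = 1.924 * 10^(-14.4 / 20)
      = 1.924 * 0.190546
      = 0.3666 V

0.3666 V


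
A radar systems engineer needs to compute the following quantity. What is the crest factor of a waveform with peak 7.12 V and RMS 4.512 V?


Crest factor is the ratio of peak to RMS:
CF = V_peak / V_rms
   = 7.12 / 4.512
   = 1.578

1.578


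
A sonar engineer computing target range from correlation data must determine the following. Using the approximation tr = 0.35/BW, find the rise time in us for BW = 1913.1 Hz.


Rise time from bandwidth relationship:
tr = 0.35 / BW
   = 0.35 / 1913.1
   = 0.0001829491401 s
   = 182.9491 us

182.9491 us


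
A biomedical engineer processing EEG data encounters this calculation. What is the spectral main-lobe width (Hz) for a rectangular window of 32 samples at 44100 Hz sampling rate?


Main lobe width for a rectangular window:
Width = 2 * fs / N
      = 2 * 44100 / 32
      = 88200 / 32
      = 2756.25 Hz

2756.25 Hz


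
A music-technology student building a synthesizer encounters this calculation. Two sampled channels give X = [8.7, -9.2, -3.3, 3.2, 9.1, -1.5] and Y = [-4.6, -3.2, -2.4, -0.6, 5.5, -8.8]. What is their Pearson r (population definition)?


Pearson correlation coefficient (population):
r = cov(X,Y) / (std(X) * std(Y))
Mean X = 1.1667, Mean Y = -2.35
Cov(X,Y) = 12.52
Std(X) = 6.561927, Std(Y) = 4.32194
r = 0.4415

0.4415


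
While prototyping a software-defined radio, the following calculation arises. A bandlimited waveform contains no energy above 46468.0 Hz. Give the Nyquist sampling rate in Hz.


The Nyquist rate is twice the maximum frequency component.
fs_min = 2 * fmax
      = 2 * 46468.0
      = 92936.0 Hz

92936.0


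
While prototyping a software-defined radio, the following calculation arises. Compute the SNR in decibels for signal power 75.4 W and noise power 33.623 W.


SNR in decibels:
SNR = 10 * log10(Ps / Pn)
    = 10 * log10(75.4 / 33.623)
    = 10 * log10(2.2425)
    = 10 * 0.3507
    = 3.51 dB

3.51 dB


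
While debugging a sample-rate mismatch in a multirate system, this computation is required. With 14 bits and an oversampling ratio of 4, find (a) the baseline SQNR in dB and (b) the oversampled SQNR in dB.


Step 1 — baseline SQNR at Nyquist:
SQNR_base = 6.02*N + 1.76
          = 6.02*14 + 1.76
          = 86.04 dB

Step 2 — oversampling processing gain:
G = 10*log10(OSR) = 10*log10(4) = 6.02 dB

Step 3 — total:
SQNR_total = 86.04 + 6.02 = 92.06 dB

Base SQNR = 86.04 dB; oversampled SQNR = 92.06 dB


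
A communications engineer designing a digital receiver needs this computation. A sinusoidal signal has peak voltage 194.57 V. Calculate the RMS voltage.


RMS voltage for a sinusoidal waveform:
V_rms = V_peak / sqrt(2)
      = 194.57 / 1.414214
      = 137.582 V

137.582 V


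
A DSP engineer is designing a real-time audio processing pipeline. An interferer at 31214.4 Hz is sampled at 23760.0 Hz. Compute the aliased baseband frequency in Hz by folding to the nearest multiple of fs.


Compute the nearest integer multiple of fs to the signal:
n = round(31214.4 / 23760.0) = 1
f_alias = |31214.4 - 1 * 23760.0|
        = |31214.4 - 23760.0|
        = 7454.4 Hz

7454.4


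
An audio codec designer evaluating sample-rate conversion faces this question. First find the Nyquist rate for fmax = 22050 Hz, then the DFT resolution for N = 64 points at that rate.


Step 1 — Nyquist sampling rate:
fs = 2 * fmax = 2 * 22050 = 44100 Hz

Step 2 — DFT bin spacing:
df = fs / N = 44100 / 64 = 689.0625 Hz

689.0625 Hz


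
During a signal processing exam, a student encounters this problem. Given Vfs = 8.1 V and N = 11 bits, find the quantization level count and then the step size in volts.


Step 1 — number of quantization levels:
L = 2^N = 2^11 = 2048

Step 2 — LSB step size:
delta = Vfs / L
      = 8.1 / 2048
      = 0.00395508 V

Levels = 2048; step size = 0.00395508 V


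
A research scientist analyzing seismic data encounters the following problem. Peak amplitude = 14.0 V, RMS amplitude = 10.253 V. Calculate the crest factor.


Crest factor is the ratio of peak to RMS:
CF = V_peak / V_rms
   = 14.0 / 10.253
   = 1.3655

1.3655


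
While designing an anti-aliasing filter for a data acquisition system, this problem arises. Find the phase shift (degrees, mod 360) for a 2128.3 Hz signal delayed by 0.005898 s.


Phase shift from frequency and time delay:
phi = 360 * f * t_delay
    = 360 * 2128.3 * 0.005898
    = 4518.98 degrees
    mod 360 = 198.98 degrees

198.98 degrees


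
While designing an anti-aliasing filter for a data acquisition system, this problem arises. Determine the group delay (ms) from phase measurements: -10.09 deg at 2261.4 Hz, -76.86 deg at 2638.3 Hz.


Group delay from phase difference:
tau = -d(phi)/d(omega)
d(phi) = -66.77 deg = -1.165356 rad
d(omega) = 2*pi*(2638.3 - 2261.4) = 2368.1325 rad/s
tau = -(-1.165356) / 2368.1325
    = 0.4921 ms

0.4921 ms


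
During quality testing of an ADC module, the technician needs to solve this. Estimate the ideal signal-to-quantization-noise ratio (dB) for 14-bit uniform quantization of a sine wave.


Theoretical SNR for a full-scale sinusoid:
SNR = 6.02 * N + 1.76
    = 6.02 * 14 + 1.76
    = 84.28 + 1.76
    = 86.04 dB

86.04 dB


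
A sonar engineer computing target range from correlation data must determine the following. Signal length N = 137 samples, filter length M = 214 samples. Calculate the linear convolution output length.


Linear convolution output length:
L = N + M - 1
  = 137 + 214 - 1
  = 350 samples

350


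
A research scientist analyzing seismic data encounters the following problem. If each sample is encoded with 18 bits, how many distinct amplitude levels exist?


Number of quantization levels = 2^N
= 2^18
= 262144

262144


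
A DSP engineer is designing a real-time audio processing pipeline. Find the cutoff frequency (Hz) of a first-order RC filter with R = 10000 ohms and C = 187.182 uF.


Cutoff frequency of a first-order RC filter:
fc = 1 / (2 * pi * R * C)
C = 187.182 uF = 0.000187182 F
fc = 1 / (2 * pi * 10000 * 0.000187182)
   = 1 / 11.760991921685
   = 0.085027 Hz

0.085027 Hz


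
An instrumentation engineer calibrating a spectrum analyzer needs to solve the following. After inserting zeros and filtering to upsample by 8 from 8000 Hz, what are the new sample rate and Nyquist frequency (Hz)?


Step 1 — output sample rate after interpolation by L:
fs_out = L * fs_in = 8 * 8000 = 64000 Hz

Step 2 — Nyquist frequency of the output stream:
f_Nyq = fs_out / 2 = 64000 / 2 = 32000.0 Hz

fs_out = 64000 Hz; f_Nyquist = 32000.0 Hz


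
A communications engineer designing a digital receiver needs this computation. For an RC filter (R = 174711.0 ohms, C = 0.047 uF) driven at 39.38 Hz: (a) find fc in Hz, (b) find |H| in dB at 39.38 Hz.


Step 1 — cutoff frequency:
fc = 1 / (2*pi*R*C)
C = 0.047 uF = 4.7e-08 F
fc = 1 / (2*pi*174711.0*4.7e-08)
   = 19.3822 Hz

Step 2 — magnitude at f = 39.38 Hz:
|H(f)| = 1 / sqrt(1 + (f/fc)^2)
f/fc = 39.38 / 19.3822 = 2.031761
|H| = 1 / sqrt(1 + 4.128053) = 0.4415946
|H|_dB = 20*log10(0.4415946) = -7.1 dB

fc = 19.3822 Hz; |H(39.38 Hz)| = -7.1 dB


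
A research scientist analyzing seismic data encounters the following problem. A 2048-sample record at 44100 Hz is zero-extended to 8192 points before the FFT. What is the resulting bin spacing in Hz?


Frequency resolution after zero-padding:
N_padded = 2048 * 4 = 8192
df = fs / N_padded
   = 44100 / 8192
   = 5.3833 Hz

5.3833 Hz


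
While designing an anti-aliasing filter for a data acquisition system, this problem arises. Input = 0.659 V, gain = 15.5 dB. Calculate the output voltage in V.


Output voltage from dB gain:
V_out = V_in * 10^(gain_dB / 20)
      = 0.659 * 10^(15.5 / 20)
      = 0.659 * 5.956621
      = 3.9254 V

3.9254 V


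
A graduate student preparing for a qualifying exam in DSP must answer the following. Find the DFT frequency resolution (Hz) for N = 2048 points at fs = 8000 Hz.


DFT frequency resolution:
df = fs / N
   = 8000 / 2048
   = 3.9062 Hz

3.9062 Hz


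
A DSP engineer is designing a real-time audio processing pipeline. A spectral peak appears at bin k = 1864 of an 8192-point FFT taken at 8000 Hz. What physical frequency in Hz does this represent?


Frequency of DFT bin k:
f_k = k * fs / N
    = 1864 * 8000 / 8192
    = 14912000 / 8192
    = 1820.312 Hz

1820.312 Hz


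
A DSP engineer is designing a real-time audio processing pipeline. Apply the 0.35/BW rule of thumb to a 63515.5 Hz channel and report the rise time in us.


Rise time from bandwidth relationship:
tr = 0.35 / BW
   = 0.35 / 63515.5
   = 5.510465949e-06 s
   = 5.5105 us

5.5105 us


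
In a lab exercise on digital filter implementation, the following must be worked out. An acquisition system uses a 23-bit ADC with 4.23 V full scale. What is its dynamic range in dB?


Dynamic range from full-scale to LSB:
V_min = V_max / 2^bits = 4.23 / 2^23
DR = 20 * log10(V_max / V_min)
   = 20 * log10(2^23)
   = 20 * 23 * log10(2)
   = 138.47 dB

138.47 dB


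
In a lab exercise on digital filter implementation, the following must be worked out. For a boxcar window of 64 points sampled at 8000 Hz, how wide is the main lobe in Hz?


Main lobe width for a rectangular window:
Width = 2 * fs / N
      = 2 * 8000 / 64
      = 16000 / 64
      = 250.0 Hz

250.0 Hz


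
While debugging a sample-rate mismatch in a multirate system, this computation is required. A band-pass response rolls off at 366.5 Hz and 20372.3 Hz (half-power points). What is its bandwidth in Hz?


Bandwidth is the difference of -3dB frequencies:
BW = f_high - f_low
   = 20372.3 - 366.5
   = 20005.8 Hz

20005.8 Hz


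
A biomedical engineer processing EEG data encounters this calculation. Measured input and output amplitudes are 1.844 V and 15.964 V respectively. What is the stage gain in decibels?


Voltage gain in dB:
G = 20 * log10(Vout / Vin)
  = 20 * log10(15.964 / 1.844)
  = 20 * log10(8.657267)
  = 20 * 0.937381
  = 18.75 dB

18.75 dB


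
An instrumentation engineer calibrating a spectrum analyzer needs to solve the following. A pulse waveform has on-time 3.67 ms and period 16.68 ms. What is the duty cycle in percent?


Duty cycle as a percentage:
DC = (t_on / T) * 100
   = (3.67 / 16.68) * 100
   = 0.220024 * 100
   = 22.0 %

22.0 %


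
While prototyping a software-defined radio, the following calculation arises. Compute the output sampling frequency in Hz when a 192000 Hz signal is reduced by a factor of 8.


Decimation reduces the sample rate:
fs_out = fs_in / M
       = 192000 / 8
       = 24000.0 Hz

24000.0 Hz


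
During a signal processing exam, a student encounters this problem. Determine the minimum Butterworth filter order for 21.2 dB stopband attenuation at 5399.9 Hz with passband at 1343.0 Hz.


Butterworth filter order formula:
n = log10(10^(A/10) - 1) / (2 * log10(f_stop/f_pass))
10^(21.2/10) - 1 = 130.8257
f_stop/f_pass = 5399.9 / 1343.0 = 4.0208
n = 1.7513 -> ceil = 2

2


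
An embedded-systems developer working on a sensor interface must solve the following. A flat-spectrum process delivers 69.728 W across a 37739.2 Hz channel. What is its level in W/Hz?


Power spectral density:
PSD = P / BW
    = 69.728 / 37739.2
    = 0.00184763 W/Hz

0.00184763 W/Hz


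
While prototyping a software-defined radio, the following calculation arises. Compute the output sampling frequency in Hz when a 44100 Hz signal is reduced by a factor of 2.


Decimation reduces the sample rate:
fs_out = fs_in / M
       = 44100 / 2
       = 22050.0 Hz

22050.0 Hz


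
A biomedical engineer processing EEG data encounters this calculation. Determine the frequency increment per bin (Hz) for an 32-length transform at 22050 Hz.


DFT frequency resolution:
df = fs / N
   = 22050 / 32
   = 689.0625 Hz

689.0625 Hz


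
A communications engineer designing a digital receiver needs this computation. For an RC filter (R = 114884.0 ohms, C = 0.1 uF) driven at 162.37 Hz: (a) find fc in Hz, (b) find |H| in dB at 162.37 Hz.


Step 1 — cutoff frequency:
fc = 1 / (2*pi*R*C)
C = 0.1 uF = 1e-07 F
fc = 1 / (2*pi*114884.0*1e-07)
   = 13.8535 Hz

Step 2 — magnitude at f = 162.37 Hz:
|H(f)| = 1 / sqrt(1 + (f/fc)^2)
f/fc = 162.37 / 13.8535 = 11.720504
|H| = 1 / sqrt(1 + 137.370214) = 0.0850117
|H|_dB = 20*log10(0.0850117) = -21.41 dB

fc = 13.8535 Hz; |H(162.37 Hz)| = -21.41 dB


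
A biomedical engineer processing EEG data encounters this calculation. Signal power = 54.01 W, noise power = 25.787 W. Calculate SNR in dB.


SNR in decibels:
SNR = 10 * log10(Ps / Pn)
    = 10 * log10(54.01 / 25.787)
    = 10 * log10(2.0945)
    = 10 * 0.3211
    = 3.21 dB

3.21 dB


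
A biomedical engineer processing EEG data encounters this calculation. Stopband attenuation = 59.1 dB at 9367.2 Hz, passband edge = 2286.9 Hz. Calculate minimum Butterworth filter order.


Butterworth filter order formula:
n = log10(10^(A/10) - 1) / (2 * log10(f_stop/f_pass))
10^(59.1/10) - 1 = 812829.5162
f_stop/f_pass = 9367.2 / 2286.9 = 4.096
n = 4.8256 -> ceil = 5

5


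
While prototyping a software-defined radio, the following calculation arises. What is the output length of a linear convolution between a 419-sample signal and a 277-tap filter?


Linear convolution output length:
L = N + M - 1
  = 419 + 277 - 1
  = 695 samples

695


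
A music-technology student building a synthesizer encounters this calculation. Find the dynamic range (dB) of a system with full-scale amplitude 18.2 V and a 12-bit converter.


Dynamic range from full-scale to LSB:
V_min = V_max / 2^bits = 18.2 / 2^12
DR = 20 * log10(V_max / V_min)
   = 20 * log10(2^12)
   = 20 * 12 * log10(2)
   = 72.25 dB

72.25 dB


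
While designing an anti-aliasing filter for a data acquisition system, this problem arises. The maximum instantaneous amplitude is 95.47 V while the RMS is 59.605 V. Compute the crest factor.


Crest factor is the ratio of peak to RMS:
CF = V_peak / V_rms
   = 95.47 / 59.605
   = 1.6017

1.6017


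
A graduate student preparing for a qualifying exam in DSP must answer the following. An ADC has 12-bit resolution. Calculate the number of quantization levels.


Number of quantization levels = 2^N
= 2^12
= 4096

4096


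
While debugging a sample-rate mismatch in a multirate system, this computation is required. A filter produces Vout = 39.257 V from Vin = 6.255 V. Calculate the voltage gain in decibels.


Voltage gain in dB:
G = 20 * log10(Vout / Vin)
  = 20 * log10(39.257 / 6.255)
  = 20 * log10(6.276099)
  = 20 * 0.79769
  = 15.95 dB

15.95 dB


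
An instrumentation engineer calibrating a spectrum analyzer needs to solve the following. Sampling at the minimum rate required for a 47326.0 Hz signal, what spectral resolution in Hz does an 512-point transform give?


Step 1 — Nyquist sampling rate:
fs = 2 * fmax = 2 * 47326.0 = 94652.0 Hz

Step 2 — DFT bin spacing:
df = fs / N = 94652.0 / 512 = 184.8672 Hz

184.8672 Hz


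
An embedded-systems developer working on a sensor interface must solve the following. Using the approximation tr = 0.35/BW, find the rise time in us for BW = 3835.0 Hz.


Rise time from bandwidth relationship:
tr = 0.35 / BW
   = 0.35 / 3835.0
   = 9.126466754e-05 s
   = 91.2647 us

91.2647 us


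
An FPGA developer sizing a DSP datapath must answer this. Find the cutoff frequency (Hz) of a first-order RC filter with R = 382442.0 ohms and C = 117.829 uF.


Cutoff frequency of a first-order RC filter:
fc = 1 / (2 * pi * R * C)
C = 117.829 uF = 0.000117829 F
fc = 1 / (2 * pi * 382442.0 * 0.000117829)
   = 1 / 283.13766159296
   = 0.003532 Hz

0.003532 Hz


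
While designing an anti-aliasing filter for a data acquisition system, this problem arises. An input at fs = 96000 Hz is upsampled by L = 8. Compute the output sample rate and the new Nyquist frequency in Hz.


Step 1 — output sample rate after interpolation by L:
fs_out = L * fs_in = 8 * 96000 = 768000 Hz

Step 2 — Nyquist frequency of the output stream:
f_Nyq = fs_out / 2 = 768000 / 2 = 384000.0 Hz

fs_out = 768000 Hz; f_Nyquist = 384000.0 Hz


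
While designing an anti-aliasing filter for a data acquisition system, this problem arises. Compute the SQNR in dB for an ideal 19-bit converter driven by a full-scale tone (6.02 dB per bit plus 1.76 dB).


Theoretical SNR for a full-scale sinusoid:
SNR = 6.02 * N + 1.76
    = 6.02 * 19 + 1.76
    = 114.38 + 1.76
    = 116.14 dB

116.14 dB


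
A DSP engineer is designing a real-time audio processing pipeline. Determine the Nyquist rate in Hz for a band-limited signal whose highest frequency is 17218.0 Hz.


The Nyquist rate is twice the maximum frequency component.
fs_min = 2 * fmax
      = 2 * 17218.0
      = 34436.0 Hz

34436.0


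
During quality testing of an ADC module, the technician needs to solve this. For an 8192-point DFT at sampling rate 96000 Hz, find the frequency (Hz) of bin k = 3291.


Frequency of DFT bin k:
f_k = k * fs / N
    = 3291 * 96000 / 8192
    = 315936000 / 8192
    = 38566.406 Hz

38566.406 Hz


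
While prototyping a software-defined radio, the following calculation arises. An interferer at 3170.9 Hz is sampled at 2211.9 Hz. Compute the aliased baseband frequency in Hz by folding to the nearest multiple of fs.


Compute the nearest integer multiple of fs to the signal:
n = round(3170.9 / 2211.9) = 1
f_alias = |3170.9 - 1 * 2211.9|
        = |3170.9 - 2211.9|
        = 959.0 Hz

959.0


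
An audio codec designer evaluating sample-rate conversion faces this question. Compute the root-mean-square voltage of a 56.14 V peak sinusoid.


RMS voltage for a sinusoidal waveform:
V_rms = V_peak / sqrt(2)
      = 56.14 / 1.414214
      = 39.697 V

39.697 V


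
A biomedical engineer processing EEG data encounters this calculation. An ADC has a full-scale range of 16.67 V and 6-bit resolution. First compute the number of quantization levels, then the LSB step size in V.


Step 1 — number of quantization levels:
L = 2^N = 2^6 = 64

Step 2 — LSB step size:
delta = Vfs / L
      = 16.67 / 64
      = 0.26046875 V

Levels = 64; step size = 0.26046875 V


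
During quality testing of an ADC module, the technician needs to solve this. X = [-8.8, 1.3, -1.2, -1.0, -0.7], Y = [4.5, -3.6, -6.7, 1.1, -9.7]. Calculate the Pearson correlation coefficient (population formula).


Pearson correlation coefficient (population):
r = cov(X,Y) / (std(X) * std(Y))
Mean X = -2.08, Mean Y = -2.88
Cov(X,Y) = -12.1004
Std(X) = 3.476435, Std(Y) = 5.136692
r = -0.6776

-0.6776


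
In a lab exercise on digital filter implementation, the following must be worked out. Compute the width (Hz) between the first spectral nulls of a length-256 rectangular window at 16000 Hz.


Main lobe width for a rectangular window:
Width = 2 * fs / N
      = 2 * 16000 / 256
      = 32000 / 256
      = 125.0 Hz

125.0 Hz


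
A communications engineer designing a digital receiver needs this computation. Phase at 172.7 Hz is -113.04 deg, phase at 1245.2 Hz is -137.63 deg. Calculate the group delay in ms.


Group delay from phase difference:
tau = -d(phi)/d(omega)
d(phi) = -24.59 deg = -0.429176 rad
d(omega) = 2*pi*(1245.2 - 172.7) = 6738.7162 rad/s
tau = -(-0.429176) / 6738.7162
    = 0.0637 ms

0.0637 ms


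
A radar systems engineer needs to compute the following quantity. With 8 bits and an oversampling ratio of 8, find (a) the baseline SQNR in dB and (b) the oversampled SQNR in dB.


Step 1 — baseline SQNR at Nyquist:
SQNR_base = 6.02*N + 1.76
          = 6.02*8 + 1.76
          = 49.92 dB

Step 2 — oversampling processing gain:
G = 10*log10(OSR) = 10*log10(8) = 9.03 dB

Step 3 — total:
SQNR_total = 49.92 + 9.03 = 58.95 dB

Base SQNR = 49.92 dB; oversampled SQNR = 58.95 dB


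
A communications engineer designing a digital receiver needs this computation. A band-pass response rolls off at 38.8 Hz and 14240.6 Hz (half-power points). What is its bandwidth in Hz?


Bandwidth is the difference of -3dB frequencies:
BW = f_high - f_low
   = 14240.6 - 38.8
   = 14201.8 Hz

14201.8 Hz


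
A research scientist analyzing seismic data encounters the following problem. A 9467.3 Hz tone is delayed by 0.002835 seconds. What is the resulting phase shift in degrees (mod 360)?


Phase shift from frequency and time delay:
phi = 360 * f * t_delay
    = 360 * 9467.3 * 0.002835
    = 9662.33 degrees
    mod 360 = 302.33 degrees

302.33 degrees


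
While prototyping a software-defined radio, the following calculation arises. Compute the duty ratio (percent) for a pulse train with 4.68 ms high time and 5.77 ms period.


Duty cycle as a percentage:
DC = (t_on / T) * 100
   = (4.68 / 5.77) * 100
   = 0.811092 * 100
   = 81.11 %

81.11 %


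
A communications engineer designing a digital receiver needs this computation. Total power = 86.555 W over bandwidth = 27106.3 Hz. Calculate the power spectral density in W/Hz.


Power spectral density:
PSD = P / BW
    = 86.555 / 27106.3
    = 0.00319317 W/Hz

0.00319317 W/Hz


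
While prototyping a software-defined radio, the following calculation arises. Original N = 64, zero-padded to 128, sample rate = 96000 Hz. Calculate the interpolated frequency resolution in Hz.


Frequency resolution after zero-padding:
N_padded = 64 * 2 = 128
df = fs / N_padded
   = 96000 / 128
   = 750.0 Hz

750.0 Hz
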